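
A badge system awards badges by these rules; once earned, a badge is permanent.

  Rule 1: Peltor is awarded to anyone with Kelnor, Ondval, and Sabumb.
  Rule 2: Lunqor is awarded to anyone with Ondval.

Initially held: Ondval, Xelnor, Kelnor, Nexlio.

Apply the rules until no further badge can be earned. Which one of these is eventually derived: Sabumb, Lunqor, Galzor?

Lunqor

With Ondval, Lunqor is earned (Rule 2).
No rule produces Galzor, and it is not given. No rule produces Sabumb, and it is not given.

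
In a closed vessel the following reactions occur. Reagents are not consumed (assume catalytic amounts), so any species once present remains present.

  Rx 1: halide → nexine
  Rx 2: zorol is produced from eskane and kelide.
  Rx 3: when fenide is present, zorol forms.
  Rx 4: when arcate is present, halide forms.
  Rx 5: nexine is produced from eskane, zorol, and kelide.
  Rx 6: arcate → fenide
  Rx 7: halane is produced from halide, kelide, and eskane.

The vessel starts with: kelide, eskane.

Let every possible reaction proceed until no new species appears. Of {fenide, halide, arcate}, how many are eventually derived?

fenide would need arcate (Rx 6), but arcate never forms.
halide would need arcate (Rx 4), but arcate never forms.
No rule produces arcate, and it is not given.
None of the 3 are reached.

0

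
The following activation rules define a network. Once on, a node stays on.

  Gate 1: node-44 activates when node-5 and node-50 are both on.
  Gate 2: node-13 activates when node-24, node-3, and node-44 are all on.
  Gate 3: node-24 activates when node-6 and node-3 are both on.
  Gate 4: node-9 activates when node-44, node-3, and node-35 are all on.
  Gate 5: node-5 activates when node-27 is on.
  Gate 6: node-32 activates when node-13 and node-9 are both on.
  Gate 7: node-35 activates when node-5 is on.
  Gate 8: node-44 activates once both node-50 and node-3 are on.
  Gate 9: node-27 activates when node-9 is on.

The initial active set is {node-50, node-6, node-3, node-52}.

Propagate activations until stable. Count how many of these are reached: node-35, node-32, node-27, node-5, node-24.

node-6 and node-3 are on, so node-24 activates (Gate 3).
node-35 would need node-5 (Gate 7), but node-5 never turns on.
node-32 would need node-13 and node-9 (Gate 6), but node-9 never turns on.
node-27 would need node-9 (Gate 9), but node-9 never turns on.
node-5 would need node-27 (Gate 5), but node-27 never turns on.
node-24: reached.
Reached: node-24 — 1 of the 5.

1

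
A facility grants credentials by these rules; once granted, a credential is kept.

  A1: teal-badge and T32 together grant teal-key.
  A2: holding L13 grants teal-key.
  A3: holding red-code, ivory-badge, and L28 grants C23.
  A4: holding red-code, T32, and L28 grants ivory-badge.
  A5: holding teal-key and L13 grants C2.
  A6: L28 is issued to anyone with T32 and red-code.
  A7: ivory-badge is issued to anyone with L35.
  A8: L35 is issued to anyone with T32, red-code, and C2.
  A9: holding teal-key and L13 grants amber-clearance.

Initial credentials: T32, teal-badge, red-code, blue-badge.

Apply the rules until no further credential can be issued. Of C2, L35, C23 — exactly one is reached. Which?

C23

Holding T32 and red-code grants L28 (A6).
Holding red-code, T32, and L28 grants ivory-badge (A4).
Holding red-code, ivory-badge, and L28 grants C23 (A3).
C2 would need teal-key and L13 (A5), but L13 is never granted. L35 would need T32, red-code, and C2 (A8), but C2 is never granted.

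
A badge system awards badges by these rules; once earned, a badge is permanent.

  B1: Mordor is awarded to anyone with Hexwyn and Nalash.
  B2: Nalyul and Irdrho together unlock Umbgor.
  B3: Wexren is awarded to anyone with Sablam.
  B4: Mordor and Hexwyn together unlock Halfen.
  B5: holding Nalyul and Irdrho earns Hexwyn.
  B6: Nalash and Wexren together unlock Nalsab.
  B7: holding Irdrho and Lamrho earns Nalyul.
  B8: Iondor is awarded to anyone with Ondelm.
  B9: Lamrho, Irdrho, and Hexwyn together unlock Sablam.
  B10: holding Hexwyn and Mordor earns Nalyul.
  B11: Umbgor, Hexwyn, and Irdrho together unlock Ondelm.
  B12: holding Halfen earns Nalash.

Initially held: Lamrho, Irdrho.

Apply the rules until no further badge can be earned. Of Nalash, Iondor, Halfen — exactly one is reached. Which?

Iondor

With Irdrho and Lamrho, Nalyul is earned (B7).
With Nalyul and Irdrho, Hexwyn is earned (B5).
With Nalyul and Irdrho, Umbgor is earned (B2).
With Umbgor, Hexwyn, and Irdrho, Ondelm is earned (B11).
With Ondelm, Iondor is earned (B8).
Halfen would need Mordor and Hexwyn (B4), but Mordor is never earned. Nalash would need Halfen (B12), but Halfen is never earned.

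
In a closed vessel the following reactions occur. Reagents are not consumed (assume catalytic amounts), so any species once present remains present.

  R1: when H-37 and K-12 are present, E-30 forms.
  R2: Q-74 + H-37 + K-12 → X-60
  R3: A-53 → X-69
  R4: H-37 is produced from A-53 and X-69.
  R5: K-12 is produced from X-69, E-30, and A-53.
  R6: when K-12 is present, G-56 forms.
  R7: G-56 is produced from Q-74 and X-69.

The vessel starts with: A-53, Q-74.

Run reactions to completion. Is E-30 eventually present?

E-30 would need H-37 and K-12 (R1), but K-12 never forms.

No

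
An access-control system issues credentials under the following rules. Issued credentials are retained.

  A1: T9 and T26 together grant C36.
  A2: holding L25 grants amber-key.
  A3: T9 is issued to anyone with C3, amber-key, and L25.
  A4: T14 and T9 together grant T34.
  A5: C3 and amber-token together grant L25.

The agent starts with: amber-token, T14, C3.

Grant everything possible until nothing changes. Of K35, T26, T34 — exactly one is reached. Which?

Holding C3 and amber-token grants L25 (A5).
Holding L25 grants amber-key (A2).
Holding C3, amber-key, and L25 grants T9 (A3).
Holding T14 and T9 grants T34 (A4).
No rule produces T26, and it is not given. No rule produces K35, and it is not given.

T34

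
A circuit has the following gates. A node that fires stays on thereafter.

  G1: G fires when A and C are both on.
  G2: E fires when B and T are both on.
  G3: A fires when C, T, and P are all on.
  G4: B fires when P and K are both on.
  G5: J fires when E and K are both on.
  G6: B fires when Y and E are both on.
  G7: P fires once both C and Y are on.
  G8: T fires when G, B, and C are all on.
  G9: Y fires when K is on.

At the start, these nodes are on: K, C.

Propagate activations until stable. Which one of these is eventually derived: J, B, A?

G9: K on → Y on.
C and Y are on, so P fires (G7).
G4: P and K on → B on.
J would need E and K (G5), but E never turns on. A would need C, T, and P (G3), but T never turns on.

B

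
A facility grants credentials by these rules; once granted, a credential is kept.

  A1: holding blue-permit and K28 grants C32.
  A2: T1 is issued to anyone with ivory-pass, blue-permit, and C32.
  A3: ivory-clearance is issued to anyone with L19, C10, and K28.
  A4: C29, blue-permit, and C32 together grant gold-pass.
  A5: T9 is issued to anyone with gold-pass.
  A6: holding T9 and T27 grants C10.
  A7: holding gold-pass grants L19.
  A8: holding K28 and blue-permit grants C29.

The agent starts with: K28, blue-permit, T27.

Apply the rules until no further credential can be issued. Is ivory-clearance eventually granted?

Holding K28 and blue-permit grants C29 (A8).
Holding blue-permit and K28 grants C32 (A1).
Holding C29, blue-permit, and C32 grants gold-pass (A4).
Holding gold-pass grants L19 (A7).
Holding gold-pass grants T9 (A5).
Holding T9 and T27 grants C10 (A6).
Holding L19, C10, and K28 grants ivory-clearance (A3).

Yes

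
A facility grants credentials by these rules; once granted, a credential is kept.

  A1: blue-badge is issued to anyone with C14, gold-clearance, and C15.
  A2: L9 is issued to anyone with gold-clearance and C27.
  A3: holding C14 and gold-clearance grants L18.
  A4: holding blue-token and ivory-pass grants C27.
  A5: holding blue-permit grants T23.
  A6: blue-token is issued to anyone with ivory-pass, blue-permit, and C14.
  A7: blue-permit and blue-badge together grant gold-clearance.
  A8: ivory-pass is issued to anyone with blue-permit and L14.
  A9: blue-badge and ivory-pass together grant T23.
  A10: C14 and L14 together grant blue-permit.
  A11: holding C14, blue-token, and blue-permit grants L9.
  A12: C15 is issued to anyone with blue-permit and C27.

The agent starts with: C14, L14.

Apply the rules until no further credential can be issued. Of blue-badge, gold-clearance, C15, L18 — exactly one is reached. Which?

C15

Holding C14 and L14 grants blue-permit (A10).
Holding blue-permit and L14 grants ivory-pass (A8).
Holding ivory-pass, blue-permit, and C14 grants blue-token (A6).
Holding blue-token and ivory-pass grants C27 (A4).
Holding blue-permit and C27 grants C15 (A12).
gold-clearance would need blue-permit and blue-badge (A7), but blue-badge is never granted. L18 would need C14 and gold-clearance (A3), but gold-clearance is never granted. blue-badge would need C14, gold-clearance, and C15 (A1), but gold-clearance is never granted.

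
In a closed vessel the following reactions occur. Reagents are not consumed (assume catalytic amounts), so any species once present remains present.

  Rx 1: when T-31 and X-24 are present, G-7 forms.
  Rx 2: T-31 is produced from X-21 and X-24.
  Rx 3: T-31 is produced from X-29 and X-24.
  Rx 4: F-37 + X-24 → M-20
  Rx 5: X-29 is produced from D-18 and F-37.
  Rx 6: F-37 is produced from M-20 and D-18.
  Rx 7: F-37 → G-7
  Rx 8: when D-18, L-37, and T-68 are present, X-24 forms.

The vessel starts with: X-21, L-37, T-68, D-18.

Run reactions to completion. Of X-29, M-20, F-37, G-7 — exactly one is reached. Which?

G-7

D-18, L-37, and T-68 present → X-24 forms (Rx 8).
X-21 and X-24 present → T-31 forms (Rx 2).
T-31 and X-24 present → G-7 forms (Rx 1).
M-20 would need F-37 and X-24 (Rx 4), but F-37 never forms. F-37 would need M-20 and D-18 (Rx 6), but M-20 never forms. X-29 would need D-18 and F-37 (Rx 5), but F-37 never forms.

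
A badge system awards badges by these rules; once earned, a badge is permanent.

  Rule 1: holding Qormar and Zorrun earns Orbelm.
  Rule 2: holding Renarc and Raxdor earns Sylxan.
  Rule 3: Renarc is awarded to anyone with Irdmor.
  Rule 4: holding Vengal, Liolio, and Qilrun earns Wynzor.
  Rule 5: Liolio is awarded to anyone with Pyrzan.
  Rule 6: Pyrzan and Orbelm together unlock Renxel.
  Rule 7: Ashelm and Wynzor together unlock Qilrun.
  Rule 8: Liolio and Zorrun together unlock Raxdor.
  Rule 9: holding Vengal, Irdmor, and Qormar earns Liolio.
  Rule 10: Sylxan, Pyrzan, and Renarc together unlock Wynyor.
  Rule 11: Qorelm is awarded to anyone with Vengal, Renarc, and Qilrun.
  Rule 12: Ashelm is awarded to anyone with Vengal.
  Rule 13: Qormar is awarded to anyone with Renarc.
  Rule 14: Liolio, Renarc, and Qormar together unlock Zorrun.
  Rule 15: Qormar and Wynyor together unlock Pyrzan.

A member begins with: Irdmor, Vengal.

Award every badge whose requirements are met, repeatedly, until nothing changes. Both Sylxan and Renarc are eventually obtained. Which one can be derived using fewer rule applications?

Renarc

Renarc: With Irdmor, Renarc is earned (Rule 3). [1 rule application]
Sylxan: With Irdmor, Renarc is earned (Rule 3). With Renarc, Qormar is earned (Rule 13). With Vengal, Irdmor, and Qormar, Liolio is earned (Rule 9). With Liolio, Renarc, and Qormar, Zorrun is earned (Rule 14). With Liolio and Zorrun, Raxdor is earned (Rule 8). With Renarc and Raxdor, Sylxan is earned (Rule 2). [6 rule applications]
Renarc needs fewer.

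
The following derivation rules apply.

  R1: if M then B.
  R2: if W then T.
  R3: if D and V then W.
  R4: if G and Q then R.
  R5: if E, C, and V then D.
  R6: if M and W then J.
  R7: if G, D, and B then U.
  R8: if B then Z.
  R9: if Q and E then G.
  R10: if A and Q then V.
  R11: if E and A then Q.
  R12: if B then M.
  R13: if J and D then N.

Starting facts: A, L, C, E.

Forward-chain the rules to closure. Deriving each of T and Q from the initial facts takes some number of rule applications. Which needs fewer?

Q

Q: From E and A, R11 gives Q. [1 rule application]
T: E and A hold, so Q follows (R11). A and Q hold, so V follows (R10). E, C, and V hold, so D follows (R5). D and V hold, so W follows (R3). W holds, so T follows (R2). [5 rule applications]
Q needs fewer.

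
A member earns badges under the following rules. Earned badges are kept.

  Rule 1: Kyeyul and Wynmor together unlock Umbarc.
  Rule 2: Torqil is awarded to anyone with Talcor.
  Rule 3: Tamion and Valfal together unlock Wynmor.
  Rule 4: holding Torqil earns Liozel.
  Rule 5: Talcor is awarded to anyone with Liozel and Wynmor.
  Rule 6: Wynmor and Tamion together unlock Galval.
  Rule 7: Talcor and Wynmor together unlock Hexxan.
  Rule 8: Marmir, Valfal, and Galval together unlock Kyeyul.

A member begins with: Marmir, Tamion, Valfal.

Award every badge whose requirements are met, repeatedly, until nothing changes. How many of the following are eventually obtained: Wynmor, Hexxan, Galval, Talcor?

With Tamion and Valfal, Wynmor is earned (Rule 3).
With Wynmor and Tamion, Galval is earned (Rule 6).
Wynmor: reached.
Hexxan would need Talcor and Wynmor (Rule 7), but Talcor is never earned.
Galval: reached.
Talcor would need Liozel and Wynmor (Rule 5), but Liozel is never earned.
Reached: Wynmor and Galval — 2 of the 4.

2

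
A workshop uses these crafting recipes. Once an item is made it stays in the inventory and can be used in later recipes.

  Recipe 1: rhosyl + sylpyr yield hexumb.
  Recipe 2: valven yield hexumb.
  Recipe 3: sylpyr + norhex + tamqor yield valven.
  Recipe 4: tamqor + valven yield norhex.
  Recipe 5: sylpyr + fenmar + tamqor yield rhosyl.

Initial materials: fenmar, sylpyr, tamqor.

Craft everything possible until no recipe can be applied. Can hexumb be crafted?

sylpyr + fenmar + tamqor → rhosyl (Recipe 5).
Using Recipe 1, rhosyl and sylpyr make hexumb.

Yes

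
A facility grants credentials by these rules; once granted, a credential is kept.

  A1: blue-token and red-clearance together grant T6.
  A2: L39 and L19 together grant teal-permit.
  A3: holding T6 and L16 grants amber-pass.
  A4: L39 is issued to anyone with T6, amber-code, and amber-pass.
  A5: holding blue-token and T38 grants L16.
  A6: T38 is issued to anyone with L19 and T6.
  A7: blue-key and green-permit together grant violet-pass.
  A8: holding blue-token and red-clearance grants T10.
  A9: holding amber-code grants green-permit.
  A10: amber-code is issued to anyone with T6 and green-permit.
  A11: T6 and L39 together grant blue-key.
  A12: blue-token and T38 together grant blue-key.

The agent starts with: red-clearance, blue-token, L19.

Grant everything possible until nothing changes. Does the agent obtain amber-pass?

Holding blue-token and red-clearance grants T6 (A1).
Holding L19 and T6 grants T38 (A6).
Holding blue-token and T38 grants L16 (A5).
Holding T6 and L16 grants amber-pass (A3).

Yes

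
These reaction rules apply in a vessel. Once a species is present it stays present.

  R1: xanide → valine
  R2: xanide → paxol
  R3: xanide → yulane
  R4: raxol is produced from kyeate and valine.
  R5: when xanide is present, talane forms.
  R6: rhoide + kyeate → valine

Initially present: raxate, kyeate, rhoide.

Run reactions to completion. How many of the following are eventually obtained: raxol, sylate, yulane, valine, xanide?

rhoide and kyeate present → valine forms (R6).
kyeate and valine present → raxol forms (R4).
raxol: reached.
No rule produces sylate, and it is not given.
yulane would need xanide (R3), but xanide never forms.
valine: reached.
No rule produces xanide, and it is not given.
Reached: raxol and valine — 2 of the 5.

2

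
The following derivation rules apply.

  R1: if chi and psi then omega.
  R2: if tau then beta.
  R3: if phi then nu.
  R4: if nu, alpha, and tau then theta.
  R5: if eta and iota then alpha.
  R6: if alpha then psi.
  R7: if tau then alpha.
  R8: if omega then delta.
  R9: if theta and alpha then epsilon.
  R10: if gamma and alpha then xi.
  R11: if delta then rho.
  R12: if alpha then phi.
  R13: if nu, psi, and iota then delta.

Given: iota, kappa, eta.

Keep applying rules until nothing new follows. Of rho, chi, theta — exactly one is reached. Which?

eta and iota hold, so alpha follows (R5).
alpha holds, so phi follows (R12).
From alpha, R6 gives psi.
phi holds, so nu follows (R3).
nu, psi, and iota hold, so delta follows (R13).
From delta, R11 gives rho.
No rule produces chi, and it is not given. theta would need nu, alpha, and tau (R4), but tau is never established.

rho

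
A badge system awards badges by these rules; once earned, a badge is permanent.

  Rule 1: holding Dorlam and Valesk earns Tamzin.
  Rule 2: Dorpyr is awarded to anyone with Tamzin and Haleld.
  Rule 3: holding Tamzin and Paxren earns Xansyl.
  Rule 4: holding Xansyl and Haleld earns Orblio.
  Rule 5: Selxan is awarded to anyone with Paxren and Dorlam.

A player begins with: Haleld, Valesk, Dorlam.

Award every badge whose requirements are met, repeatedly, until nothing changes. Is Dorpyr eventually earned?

With Dorlam and Valesk, Tamzin is earned (Rule 1).
With Tamzin and Haleld, Dorpyr is earned (Rule 2).

Yes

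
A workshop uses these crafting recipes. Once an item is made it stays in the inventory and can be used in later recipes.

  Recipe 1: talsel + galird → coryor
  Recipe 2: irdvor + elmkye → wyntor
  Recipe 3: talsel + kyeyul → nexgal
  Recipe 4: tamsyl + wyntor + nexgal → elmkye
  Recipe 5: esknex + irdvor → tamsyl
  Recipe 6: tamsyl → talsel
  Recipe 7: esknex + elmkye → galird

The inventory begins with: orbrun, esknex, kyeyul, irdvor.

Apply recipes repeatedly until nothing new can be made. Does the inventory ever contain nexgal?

Yes

esknex + irdvor → tamsyl (Recipe 5).
Using Recipe 6, tamsyl makes talsel.
talsel + kyeyul → nexgal (Recipe 3).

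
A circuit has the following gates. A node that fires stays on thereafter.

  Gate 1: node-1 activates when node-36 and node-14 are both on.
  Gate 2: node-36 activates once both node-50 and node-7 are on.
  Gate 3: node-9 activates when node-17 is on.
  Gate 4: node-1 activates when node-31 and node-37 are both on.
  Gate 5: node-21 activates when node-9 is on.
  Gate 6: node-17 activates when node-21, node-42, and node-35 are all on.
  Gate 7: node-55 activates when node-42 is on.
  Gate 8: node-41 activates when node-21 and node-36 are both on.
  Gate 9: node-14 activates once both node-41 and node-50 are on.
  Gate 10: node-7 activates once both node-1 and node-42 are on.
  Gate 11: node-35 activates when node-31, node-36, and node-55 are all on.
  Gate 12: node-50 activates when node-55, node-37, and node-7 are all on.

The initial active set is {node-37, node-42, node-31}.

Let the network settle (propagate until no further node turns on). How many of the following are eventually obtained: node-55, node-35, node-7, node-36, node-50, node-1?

Gate 4: node-31 and node-37 on → node-1 on.
Gate 7: node-42 on → node-55 on.
Gate 10: node-1 and node-42 on → node-7 on.
Gate 12: node-55, node-37, and node-7 on → node-50 on.
node-50 and node-7 are on, so node-36 activates (Gate 2).
Gate 11: node-31, node-36, and node-55 on → node-35 on.
node-55: reached.
node-35: reached.
node-7: reached.
node-36: reached.
node-50: reached.
node-1: reached.
All 6 are reached.

6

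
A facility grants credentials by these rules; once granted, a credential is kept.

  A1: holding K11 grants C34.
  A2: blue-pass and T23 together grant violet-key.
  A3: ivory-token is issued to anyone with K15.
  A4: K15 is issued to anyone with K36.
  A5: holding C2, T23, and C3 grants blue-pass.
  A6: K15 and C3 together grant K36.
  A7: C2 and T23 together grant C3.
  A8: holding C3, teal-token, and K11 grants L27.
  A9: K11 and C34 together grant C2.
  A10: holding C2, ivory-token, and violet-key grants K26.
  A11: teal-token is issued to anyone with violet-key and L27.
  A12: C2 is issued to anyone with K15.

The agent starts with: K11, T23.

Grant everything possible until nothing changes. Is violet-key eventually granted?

Yes

Holding K11 grants C34 (A1).
Holding K11 and C34 grants C2 (A9).
Holding C2 and T23 grants C3 (A7).
Holding C2, T23, and C3 grants blue-pass (A5).
Holding blue-pass and T23 grants violet-key (A2).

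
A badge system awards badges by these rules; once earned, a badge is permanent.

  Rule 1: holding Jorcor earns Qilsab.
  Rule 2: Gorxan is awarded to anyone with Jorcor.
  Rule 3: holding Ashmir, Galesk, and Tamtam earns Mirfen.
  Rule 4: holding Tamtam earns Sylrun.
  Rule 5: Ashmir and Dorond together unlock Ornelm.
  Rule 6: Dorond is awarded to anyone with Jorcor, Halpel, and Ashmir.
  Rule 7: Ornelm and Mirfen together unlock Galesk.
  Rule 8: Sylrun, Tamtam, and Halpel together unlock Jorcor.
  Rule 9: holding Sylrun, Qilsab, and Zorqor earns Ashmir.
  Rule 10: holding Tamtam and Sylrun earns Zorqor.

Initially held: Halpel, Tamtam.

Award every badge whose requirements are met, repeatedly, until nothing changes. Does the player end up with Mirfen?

Mirfen would need Ashmir, Galesk, and Tamtam (Rule 3), but Galesk is never earned.

No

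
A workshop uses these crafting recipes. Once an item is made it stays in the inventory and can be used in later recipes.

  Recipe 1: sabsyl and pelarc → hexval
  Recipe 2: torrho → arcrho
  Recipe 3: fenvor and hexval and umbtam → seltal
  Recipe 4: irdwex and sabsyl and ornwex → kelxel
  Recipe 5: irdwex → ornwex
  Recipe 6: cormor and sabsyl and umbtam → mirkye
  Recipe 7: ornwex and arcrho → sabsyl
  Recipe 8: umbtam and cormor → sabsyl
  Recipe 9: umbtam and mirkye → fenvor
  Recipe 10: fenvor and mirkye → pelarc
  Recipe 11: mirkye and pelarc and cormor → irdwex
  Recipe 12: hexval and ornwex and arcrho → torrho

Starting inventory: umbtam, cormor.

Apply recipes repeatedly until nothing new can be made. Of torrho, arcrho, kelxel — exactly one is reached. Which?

Using Recipe 8, umbtam and cormor make sabsyl.
cormor and sabsyl and umbtam → mirkye (Recipe 6).
umbtam and mirkye → fenvor (Recipe 9).
Using Recipe 10, fenvor and mirkye make pelarc.
mirkye and pelarc and cormor → irdwex (Recipe 11).
Using Recipe 5, irdwex makes ornwex.
Using Recipe 4, irdwex, sabsyl, and ornwex make kelxel.
arcrho would need torrho (Recipe 2), but torrho is never obtained. torrho would need hexval, ornwex, and arcrho (Recipe 12), but arcrho is never obtained.

kelxel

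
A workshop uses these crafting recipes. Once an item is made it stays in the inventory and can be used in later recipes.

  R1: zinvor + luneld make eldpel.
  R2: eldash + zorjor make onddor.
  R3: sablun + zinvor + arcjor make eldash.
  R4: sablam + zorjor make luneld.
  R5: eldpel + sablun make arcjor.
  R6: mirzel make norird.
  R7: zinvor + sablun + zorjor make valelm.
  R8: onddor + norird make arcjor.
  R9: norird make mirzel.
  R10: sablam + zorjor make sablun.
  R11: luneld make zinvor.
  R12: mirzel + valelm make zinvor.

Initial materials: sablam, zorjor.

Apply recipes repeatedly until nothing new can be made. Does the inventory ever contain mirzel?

mirzel would need norird (R9), but norird is never obtained.

No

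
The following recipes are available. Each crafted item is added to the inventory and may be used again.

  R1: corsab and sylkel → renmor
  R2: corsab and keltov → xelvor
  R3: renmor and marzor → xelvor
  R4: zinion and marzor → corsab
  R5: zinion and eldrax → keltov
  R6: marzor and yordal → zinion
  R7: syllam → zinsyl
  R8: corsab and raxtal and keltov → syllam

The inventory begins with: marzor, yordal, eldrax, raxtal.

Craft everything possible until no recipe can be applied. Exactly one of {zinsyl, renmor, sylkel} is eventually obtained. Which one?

Using R6, marzor and yordal make zinion.
zinion and marzor → corsab (R4).
zinion and eldrax → keltov (R5).
corsab and raxtal and keltov → syllam (R8).
syllam → zinsyl (R7).
renmor would need corsab and sylkel (R1), but sylkel is never obtained. No rule produces sylkel, and it is not given.

zinsyl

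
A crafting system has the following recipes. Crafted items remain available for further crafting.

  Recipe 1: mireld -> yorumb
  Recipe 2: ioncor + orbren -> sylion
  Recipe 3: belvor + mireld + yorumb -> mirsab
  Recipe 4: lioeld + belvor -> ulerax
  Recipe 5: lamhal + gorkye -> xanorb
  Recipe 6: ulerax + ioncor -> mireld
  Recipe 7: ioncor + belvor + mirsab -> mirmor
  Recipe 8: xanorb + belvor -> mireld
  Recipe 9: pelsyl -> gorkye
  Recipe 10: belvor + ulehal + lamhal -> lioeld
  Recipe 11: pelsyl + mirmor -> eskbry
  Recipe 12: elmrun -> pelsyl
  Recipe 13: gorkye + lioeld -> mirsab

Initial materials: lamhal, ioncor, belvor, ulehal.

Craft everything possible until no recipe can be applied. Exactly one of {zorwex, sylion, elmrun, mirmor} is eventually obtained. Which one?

mirmor

Using Recipe 10, belvor, ulehal, and lamhal make lioeld.
Using Recipe 4, lioeld and belvor make ulerax.
ulerax + ioncor -> mireld (Recipe 6).
mireld -> yorumb (Recipe 1).
Using Recipe 3, belvor, mireld, and yorumb make mirsab.
Using Recipe 7, ioncor, belvor, and mirsab make mirmor.
No rule produces elmrun, and it is not given. No rule produces zorwex, and it is not given. sylion would need ioncor and orbren (Recipe 2), but orbren is never obtained.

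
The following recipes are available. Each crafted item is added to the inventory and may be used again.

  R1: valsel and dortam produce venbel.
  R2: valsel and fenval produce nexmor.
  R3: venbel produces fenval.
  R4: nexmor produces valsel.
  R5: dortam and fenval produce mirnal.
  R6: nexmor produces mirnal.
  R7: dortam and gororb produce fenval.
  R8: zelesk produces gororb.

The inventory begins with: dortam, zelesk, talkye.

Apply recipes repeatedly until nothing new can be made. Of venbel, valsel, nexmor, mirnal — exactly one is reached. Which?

mirnal

zelesk → gororb (R8).
Using R7, dortam and gororb make fenval.
Using R5, dortam and fenval make mirnal.
valsel would need nexmor (R4), but nexmor is never obtained. nexmor would need valsel and fenval (R2), but valsel is never obtained. venbel would need valsel and dortam (R1), but valsel is never obtained.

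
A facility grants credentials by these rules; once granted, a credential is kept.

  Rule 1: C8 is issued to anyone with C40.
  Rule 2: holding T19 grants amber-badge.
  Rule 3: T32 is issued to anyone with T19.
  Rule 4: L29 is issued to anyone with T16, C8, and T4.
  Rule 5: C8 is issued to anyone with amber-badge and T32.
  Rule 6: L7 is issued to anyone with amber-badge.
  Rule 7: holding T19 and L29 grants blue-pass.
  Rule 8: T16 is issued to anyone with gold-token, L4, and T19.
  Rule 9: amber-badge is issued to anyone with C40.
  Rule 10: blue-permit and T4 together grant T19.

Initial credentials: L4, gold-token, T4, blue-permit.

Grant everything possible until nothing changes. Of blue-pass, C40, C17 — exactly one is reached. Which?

blue-pass

Holding blue-permit and T4 grants T19 (Rule 10).
Holding gold-token, L4, and T19 grants T16 (Rule 8).
Holding T19 grants T32 (Rule 3).
Holding T19 grants amber-badge (Rule 2).
Holding amber-badge and T32 grants C8 (Rule 5).
Holding T16, C8, and T4 grants L29 (Rule 4).
Holding T19 and L29 grants blue-pass (Rule 7).
No rule produces C17, and it is not given. No rule produces C40, and it is not given.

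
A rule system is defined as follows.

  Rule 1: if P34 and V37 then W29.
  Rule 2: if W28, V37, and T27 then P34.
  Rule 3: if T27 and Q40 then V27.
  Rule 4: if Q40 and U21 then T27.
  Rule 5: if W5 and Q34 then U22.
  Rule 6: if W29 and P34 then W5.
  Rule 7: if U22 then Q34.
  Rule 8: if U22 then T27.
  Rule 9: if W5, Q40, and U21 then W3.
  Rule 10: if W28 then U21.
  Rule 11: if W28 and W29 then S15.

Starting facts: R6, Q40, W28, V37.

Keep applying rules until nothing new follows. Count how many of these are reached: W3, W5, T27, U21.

4

W28 holds, so U21 follows (Rule 10).
Q40 and U21 hold, so T27 follows (Rule 4).
W28, V37, and T27 hold, so P34 follows (Rule 2).
P34 and V37 hold, so W29 follows (Rule 1).
From W29 and P34, Rule 6 gives W5.
W5, Q40, and U21 hold, so W3 follows (Rule 9).
W3: reached.
W5: reached.
T27: reached.
U21: reached.
All 4 are reached.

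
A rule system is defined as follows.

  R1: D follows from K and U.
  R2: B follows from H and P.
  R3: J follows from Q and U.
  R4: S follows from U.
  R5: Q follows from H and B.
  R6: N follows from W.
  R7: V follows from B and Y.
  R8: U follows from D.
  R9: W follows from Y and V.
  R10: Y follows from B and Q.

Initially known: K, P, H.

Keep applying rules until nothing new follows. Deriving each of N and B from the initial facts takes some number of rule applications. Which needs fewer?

B: From H and P, R2 gives B. [1 rule application]
N: H and P hold, so B follows (R2). From H and B, R5 gives Q. From B and Q, R10 gives Y. From B and Y, R7 gives V. Y and V hold, so W follows (R9). W holds, so N follows (R6). [6 rule applications]
B needs fewer.

B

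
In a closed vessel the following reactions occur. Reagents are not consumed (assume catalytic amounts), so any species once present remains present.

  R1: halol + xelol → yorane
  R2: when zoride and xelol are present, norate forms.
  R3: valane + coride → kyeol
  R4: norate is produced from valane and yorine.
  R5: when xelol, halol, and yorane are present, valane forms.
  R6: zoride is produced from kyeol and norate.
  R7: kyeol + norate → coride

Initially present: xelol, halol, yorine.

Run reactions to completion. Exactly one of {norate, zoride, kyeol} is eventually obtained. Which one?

halol and xelol present → yorane forms (R1).
xelol, halol, and yorane present → valane forms (R5).
valane and yorine present → norate forms (R4).
zoride would need kyeol and norate (R6), but kyeol never forms. kyeol would need valane and coride (R3), but coride never forms.

norate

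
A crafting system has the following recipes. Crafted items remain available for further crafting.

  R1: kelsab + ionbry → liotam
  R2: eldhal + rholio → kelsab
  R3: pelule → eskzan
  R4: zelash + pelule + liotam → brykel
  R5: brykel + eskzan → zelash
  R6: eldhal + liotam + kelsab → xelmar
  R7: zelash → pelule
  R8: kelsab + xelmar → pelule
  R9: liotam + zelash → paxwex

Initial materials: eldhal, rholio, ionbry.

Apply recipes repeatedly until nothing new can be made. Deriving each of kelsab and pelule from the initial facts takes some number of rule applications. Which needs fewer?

kelsab: Using R2, eldhal and rholio make kelsab. [1 rule application]
pelule: eldhal + rholio → kelsab (R2). Using R1, kelsab and ionbry make liotam. Using R6, eldhal, liotam, and kelsab make xelmar. kelsab + xelmar → pelule (R8). [4 rule applications]
kelsab needs fewer.

kelsab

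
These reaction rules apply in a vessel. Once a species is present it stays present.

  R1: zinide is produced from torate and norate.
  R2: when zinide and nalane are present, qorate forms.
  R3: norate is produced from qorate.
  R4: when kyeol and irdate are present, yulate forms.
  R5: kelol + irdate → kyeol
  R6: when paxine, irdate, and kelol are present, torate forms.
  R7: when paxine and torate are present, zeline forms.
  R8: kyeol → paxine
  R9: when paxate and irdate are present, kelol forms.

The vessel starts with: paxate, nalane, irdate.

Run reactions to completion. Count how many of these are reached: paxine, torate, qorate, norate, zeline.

3

paxate and irdate present → kelol forms (R9).
kelol and irdate present → kyeol forms (R5).
kyeol present → paxine forms (R8).
paxine, irdate, and kelol present → torate forms (R6).
paxine and torate present → zeline forms (R7).
paxine: reached.
torate: reached.
qorate would need zinide and nalane (R2), but zinide never forms.
norate would need qorate (R3), but qorate never forms.
zeline: reached.
Reached: paxine, torate, and zeline — 3 of the 5.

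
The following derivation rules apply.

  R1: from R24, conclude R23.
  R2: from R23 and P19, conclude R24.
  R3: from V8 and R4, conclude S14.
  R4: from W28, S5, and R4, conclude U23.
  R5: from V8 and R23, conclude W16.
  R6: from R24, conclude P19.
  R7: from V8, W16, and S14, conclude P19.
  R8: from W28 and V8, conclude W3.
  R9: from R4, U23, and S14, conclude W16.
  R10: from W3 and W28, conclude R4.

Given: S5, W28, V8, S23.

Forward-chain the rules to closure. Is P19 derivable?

Yes

W28 and V8 hold, so W3 follows (R8).
W3 and W28 hold, so R4 follows (R10).
From V8 and R4, R3 gives S14.
From W28, S5, and R4, R4 gives U23.
From R4, U23, and S14, R9 gives W16.
From V8, W16, and S14, R7 gives P19.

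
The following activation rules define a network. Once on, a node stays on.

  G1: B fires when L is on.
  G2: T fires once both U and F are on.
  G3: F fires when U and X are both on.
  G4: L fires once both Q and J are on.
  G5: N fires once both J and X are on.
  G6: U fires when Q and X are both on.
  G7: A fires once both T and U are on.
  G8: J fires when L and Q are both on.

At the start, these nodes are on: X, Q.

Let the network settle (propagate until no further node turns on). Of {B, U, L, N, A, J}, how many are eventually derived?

G6: Q and X on → U on.
G3: U and X on → F on.
G2: U and F on → T on.
T and U are on, so A fires (G7).
B would need L (G1), but L never turns on.
U: reached.
L would need Q and J (G4), but J never turns on.
N would need J and X (G5), but J never turns on.
A: reached.
J would need L and Q (G8), but L never turns on.
Reached: U and A — 2 of the 6.

2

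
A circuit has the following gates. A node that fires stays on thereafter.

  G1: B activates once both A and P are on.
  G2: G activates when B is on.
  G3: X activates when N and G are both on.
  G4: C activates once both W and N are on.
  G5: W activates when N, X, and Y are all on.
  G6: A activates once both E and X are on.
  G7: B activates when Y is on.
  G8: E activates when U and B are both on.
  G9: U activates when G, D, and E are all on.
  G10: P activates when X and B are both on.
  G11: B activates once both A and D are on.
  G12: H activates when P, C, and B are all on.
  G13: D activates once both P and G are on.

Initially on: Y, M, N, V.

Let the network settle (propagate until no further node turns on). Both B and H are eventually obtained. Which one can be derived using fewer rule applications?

B: Y is on, so B activates (G7). [1 rule application]
H: G7: Y on → B on. G2: B on → G on. N and G are on, so X activates (G3). G5: N, X, and Y on → W on. G10: X and B on → P on. G4: W and N on → C on. G12: P, C, and B on → H on. [7 rule applications]
B needs fewer.

B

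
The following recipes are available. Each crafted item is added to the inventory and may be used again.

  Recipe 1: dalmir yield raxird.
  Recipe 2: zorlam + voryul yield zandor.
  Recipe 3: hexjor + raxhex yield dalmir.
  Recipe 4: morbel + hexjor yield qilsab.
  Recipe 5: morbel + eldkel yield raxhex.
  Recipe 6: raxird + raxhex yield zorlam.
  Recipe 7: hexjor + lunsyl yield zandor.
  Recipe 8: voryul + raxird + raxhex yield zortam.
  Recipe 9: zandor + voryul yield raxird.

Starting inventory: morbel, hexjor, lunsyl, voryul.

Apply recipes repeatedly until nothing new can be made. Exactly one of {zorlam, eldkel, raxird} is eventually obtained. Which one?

Using Recipe 7, hexjor and lunsyl make zandor.
zandor + voryul → raxird (Recipe 9).
No rule produces eldkel, and it is not given. zorlam would need raxird and raxhex (Recipe 6), but raxhex is never obtained.

raxird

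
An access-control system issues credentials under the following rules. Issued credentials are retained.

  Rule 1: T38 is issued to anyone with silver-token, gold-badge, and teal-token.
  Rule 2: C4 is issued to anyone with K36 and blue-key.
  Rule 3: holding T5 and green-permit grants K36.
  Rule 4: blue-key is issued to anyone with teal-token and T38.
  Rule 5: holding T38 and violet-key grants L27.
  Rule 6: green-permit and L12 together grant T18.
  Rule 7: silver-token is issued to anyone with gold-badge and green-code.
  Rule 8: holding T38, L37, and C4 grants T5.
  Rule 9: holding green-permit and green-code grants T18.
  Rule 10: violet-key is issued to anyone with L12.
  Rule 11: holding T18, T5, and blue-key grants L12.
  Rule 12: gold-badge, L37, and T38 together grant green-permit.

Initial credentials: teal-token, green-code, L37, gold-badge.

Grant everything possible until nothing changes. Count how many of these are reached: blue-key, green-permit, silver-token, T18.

4

Holding gold-badge and green-code grants silver-token (Rule 7).
Holding silver-token, gold-badge, and teal-token grants T38 (Rule 1).
Holding teal-token and T38 grants blue-key (Rule 4).
Holding gold-badge, L37, and T38 grants green-permit (Rule 12).
Holding green-permit and green-code grants T18 (Rule 9).
blue-key: reached.
green-permit: reached.
silver-token: reached.
T18: reached.
All 4 are reached.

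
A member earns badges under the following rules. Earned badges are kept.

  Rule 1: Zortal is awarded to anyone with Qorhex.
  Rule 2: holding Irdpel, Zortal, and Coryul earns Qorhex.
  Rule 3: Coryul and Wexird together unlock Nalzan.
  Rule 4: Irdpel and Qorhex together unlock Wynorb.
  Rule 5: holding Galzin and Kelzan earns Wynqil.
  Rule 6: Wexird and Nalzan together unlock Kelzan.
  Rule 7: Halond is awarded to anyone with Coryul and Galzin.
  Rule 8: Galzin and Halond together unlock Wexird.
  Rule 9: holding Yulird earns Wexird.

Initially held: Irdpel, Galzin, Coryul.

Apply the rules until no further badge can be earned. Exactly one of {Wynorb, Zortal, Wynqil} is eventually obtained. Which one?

Wynqil

With Coryul and Galzin, Halond is earned (Rule 7).
With Galzin and Halond, Wexird is earned (Rule 8).
With Coryul and Wexird, Nalzan is earned (Rule 3).
With Wexird and Nalzan, Kelzan is earned (Rule 6).
With Galzin and Kelzan, Wynqil is earned (Rule 5).
Zortal would need Qorhex (Rule 1), but Qorhex is never earned. Wynorb would need Irdpel and Qorhex (Rule 4), but Qorhex is never earned.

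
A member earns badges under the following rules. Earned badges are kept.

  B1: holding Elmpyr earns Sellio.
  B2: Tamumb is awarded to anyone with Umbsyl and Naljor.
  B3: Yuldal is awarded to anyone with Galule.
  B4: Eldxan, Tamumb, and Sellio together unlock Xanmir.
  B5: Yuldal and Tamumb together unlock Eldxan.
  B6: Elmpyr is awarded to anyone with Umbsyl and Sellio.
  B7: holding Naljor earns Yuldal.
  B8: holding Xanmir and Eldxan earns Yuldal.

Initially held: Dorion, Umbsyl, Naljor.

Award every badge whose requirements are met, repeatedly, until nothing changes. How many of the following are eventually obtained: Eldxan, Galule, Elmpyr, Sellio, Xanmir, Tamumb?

With Naljor, Yuldal is earned (B7).
With Umbsyl and Naljor, Tamumb is earned (B2).
With Yuldal and Tamumb, Eldxan is earned (B5).
Eldxan: reached.
No rule produces Galule, and it is not given.
Elmpyr would need Umbsyl and Sellio (B6), but Sellio is never earned.
Sellio would need Elmpyr (B1), but Elmpyr is never earned.
Xanmir would need Eldxan, Tamumb, and Sellio (B4), but Sellio is never earned.
Tamumb: reached.
Reached: Eldxan and Tamumb — 2 of the 6.

2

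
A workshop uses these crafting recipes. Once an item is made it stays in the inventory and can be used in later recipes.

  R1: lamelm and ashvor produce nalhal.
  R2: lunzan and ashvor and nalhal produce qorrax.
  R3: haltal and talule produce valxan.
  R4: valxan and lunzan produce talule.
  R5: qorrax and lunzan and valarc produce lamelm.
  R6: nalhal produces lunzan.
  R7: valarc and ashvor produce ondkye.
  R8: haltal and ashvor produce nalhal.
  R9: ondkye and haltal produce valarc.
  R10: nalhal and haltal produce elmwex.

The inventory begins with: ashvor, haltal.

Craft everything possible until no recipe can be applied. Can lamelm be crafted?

lamelm would need qorrax, lunzan, and valarc (R5), but valarc is never obtained.

No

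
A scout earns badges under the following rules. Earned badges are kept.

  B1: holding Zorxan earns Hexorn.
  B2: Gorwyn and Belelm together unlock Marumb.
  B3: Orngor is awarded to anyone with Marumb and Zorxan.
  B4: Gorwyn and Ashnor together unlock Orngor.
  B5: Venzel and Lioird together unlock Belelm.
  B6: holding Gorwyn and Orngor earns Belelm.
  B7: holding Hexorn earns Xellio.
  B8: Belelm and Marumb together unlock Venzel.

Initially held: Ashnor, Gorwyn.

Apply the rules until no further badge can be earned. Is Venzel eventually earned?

With Gorwyn and Ashnor, Orngor is earned (B4).
With Gorwyn and Orngor, Belelm is earned (B6).
With Gorwyn and Belelm, Marumb is earned (B2).
With Belelm and Marumb, Venzel is earned (B8).

Yes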